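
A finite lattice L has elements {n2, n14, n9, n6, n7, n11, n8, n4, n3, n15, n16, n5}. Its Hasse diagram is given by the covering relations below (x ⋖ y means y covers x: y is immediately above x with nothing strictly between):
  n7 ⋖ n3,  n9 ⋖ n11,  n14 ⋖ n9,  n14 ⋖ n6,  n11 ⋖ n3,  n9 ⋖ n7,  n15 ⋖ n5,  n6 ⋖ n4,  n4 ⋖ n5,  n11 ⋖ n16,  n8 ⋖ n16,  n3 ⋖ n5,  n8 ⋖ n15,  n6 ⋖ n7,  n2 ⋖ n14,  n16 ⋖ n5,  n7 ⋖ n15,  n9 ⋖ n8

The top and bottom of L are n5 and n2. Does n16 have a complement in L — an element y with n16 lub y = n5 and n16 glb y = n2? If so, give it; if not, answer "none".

For every candidate y, either n16 ∨ y ≠ n5 or n16 ∧ y ≠ n2; no complement exists.

none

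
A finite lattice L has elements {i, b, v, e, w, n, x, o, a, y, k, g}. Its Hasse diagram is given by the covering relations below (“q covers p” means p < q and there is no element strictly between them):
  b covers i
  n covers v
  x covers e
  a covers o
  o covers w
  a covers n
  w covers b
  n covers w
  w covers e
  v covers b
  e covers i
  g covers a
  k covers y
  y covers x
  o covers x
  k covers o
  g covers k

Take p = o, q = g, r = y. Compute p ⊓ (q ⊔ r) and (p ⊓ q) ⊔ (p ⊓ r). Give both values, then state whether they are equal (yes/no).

q ⊔ r = g, so p ⊓ (q ⊔ r) = o ⊓ g = o.
p ⊓ q = o and p ⊓ r = x, so (p ⊓ q) ⊔ (p ⊓ r) = o ⊔ x = o.
Equal: yes.

o; o; yes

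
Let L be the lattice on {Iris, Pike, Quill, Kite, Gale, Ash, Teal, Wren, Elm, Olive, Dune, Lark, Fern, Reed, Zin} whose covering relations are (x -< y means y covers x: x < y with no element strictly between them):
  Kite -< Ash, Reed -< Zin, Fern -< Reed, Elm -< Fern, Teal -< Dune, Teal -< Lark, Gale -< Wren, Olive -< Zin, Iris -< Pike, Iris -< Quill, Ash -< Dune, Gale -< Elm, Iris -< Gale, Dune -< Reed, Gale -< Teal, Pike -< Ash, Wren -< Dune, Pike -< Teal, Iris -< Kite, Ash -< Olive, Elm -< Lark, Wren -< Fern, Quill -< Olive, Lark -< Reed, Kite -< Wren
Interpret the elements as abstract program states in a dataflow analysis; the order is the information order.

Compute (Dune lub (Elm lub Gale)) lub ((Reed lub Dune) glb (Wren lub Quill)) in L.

Elm ∨ Gale = Elm
Dune ∨ Elm = Reed
Reed ∨ Dune = Reed
Wren ∨ Quill = Zin
Reed ∧ Zin = Reed
Reed ∨ Reed = Reed

Reed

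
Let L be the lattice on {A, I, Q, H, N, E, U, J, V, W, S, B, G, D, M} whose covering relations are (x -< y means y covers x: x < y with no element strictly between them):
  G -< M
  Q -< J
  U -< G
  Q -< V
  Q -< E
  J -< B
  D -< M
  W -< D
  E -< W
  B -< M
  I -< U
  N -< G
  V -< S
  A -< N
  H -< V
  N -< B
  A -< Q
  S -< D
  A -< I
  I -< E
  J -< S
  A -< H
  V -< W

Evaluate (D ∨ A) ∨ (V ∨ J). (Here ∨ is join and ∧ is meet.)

D

D ∨ A = D
V ∨ J = S
D ∨ S = D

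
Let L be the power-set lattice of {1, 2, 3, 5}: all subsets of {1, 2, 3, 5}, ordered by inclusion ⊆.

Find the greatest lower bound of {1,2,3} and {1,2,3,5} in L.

{1,2,3}

Common lower bounds of {{1,2,3}, {1,2,3,5}}: {1,2,3}, {1,2}, {1,3}, {1}, {2,3}, {2}, {3}, ∅.
The greatest among these is {1,2,3}.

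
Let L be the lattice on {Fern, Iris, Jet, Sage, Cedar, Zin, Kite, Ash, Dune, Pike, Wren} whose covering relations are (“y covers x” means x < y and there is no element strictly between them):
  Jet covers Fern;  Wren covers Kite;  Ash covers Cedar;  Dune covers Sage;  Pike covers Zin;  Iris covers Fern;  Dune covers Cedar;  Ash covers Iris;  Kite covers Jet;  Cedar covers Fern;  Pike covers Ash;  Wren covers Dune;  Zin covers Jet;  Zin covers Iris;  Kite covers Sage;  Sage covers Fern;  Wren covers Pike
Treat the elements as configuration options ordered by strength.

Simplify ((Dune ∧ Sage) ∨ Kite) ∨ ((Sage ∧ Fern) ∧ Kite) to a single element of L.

Kite

Dune ∧ Sage = Sage
Sage ∨ Kite = Kite
Sage ∧ Fern = Fern
Fern ∧ Kite = Fern
Kite ∨ Fern = Kite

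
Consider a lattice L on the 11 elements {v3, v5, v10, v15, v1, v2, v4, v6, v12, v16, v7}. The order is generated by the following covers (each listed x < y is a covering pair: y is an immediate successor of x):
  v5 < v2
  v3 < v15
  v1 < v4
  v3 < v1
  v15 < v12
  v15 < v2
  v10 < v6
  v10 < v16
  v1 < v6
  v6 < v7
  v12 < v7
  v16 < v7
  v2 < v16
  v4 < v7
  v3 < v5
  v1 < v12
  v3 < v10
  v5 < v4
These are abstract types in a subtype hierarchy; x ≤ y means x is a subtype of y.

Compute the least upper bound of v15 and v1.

v12

Common upper bounds of {v15, v1}: v12, v7.
The least among these is v12.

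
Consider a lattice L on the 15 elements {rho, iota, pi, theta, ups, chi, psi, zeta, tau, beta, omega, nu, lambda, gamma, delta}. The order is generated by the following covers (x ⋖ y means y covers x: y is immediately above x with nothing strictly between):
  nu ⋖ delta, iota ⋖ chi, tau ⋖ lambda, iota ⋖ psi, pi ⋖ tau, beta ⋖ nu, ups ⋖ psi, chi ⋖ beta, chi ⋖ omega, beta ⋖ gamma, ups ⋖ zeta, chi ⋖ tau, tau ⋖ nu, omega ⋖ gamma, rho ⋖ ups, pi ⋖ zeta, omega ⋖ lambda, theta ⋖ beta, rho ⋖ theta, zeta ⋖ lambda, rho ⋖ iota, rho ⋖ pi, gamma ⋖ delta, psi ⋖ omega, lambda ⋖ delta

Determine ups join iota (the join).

psi

Common upper bounds of {ups, iota}: delta, gamma, lambda, omega, psi.
The least among these is psi.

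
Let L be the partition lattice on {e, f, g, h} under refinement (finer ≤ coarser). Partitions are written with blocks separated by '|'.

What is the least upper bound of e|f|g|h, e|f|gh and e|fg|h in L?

e|fgh

Common upper bounds of {e|f|g|h, e|f|gh, e|fg|h}: efgh, e|fgh.
The least among these is e|fgh.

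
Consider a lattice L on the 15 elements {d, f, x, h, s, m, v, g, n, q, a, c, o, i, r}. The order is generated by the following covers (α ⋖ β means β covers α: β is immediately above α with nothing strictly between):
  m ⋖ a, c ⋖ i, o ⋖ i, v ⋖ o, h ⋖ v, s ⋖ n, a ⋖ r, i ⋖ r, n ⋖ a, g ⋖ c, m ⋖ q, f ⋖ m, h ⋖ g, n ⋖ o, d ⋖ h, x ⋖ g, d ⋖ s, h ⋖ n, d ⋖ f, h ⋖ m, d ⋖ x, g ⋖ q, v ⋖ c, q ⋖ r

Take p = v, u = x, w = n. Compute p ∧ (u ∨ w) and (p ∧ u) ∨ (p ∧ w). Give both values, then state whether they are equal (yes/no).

u ∨ w = i, so p ∧ (u ∨ w) = v ∧ i = v.
p ∧ u = d and p ∧ w = h, so (p ∧ u) ∨ (p ∧ w) = d ∨ h = h.
Equal: no.

v; h; no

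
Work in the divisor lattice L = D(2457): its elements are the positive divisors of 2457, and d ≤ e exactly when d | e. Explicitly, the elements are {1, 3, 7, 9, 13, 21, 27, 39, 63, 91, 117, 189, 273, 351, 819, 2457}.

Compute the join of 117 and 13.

Common upper bounds of {117, 13}: 117, 2457, 351, 819.
The least among these is 117.

117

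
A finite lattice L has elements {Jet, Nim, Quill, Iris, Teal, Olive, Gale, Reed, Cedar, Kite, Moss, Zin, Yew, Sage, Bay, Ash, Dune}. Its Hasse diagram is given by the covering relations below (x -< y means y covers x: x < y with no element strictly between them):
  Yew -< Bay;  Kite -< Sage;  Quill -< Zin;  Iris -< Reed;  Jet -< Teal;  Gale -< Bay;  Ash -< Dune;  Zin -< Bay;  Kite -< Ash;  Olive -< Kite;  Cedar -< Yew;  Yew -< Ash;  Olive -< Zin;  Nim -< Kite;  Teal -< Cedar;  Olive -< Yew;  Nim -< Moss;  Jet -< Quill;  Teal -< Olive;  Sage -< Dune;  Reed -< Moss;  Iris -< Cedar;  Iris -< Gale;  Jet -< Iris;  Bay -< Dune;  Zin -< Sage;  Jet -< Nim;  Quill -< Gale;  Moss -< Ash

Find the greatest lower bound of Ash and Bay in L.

Common lower bounds of {Ash, Bay}: Cedar, Iris, Jet, Olive, Teal, Yew.
The greatest among these is Yew.

Yew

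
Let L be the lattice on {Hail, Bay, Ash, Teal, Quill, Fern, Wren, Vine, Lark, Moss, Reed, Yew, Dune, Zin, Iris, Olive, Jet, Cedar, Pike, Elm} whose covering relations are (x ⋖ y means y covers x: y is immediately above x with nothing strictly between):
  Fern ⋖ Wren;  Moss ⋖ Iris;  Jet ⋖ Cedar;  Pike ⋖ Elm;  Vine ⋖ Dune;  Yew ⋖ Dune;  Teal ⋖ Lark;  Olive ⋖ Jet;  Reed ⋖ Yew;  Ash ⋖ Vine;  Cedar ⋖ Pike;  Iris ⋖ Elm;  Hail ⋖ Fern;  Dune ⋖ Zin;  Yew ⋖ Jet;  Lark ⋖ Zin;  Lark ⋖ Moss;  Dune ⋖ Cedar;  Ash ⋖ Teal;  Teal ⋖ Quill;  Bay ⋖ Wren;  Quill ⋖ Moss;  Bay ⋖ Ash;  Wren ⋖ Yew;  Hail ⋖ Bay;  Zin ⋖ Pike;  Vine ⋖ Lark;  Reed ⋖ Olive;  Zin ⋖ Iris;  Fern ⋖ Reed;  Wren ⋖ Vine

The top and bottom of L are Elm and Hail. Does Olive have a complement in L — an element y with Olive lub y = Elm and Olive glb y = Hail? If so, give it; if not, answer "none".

Need y with Olive ∨ y = Elm and Olive ∧ y = Hail.
Checking each element gives: Quill.

Quill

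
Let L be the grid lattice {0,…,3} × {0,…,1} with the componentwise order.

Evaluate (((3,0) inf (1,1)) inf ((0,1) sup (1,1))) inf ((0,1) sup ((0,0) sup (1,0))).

(1,0)

(3,0) ∧ (1,1) = (1,0)
(0,1) ∨ (1,1) = (1,1)
(1,0) ∧ (1,1) = (1,0)
(0,0) ∨ (1,0) = (1,0)
(0,1) ∨ (1,0) = (1,1)
(1,0) ∧ (1,1) = (1,0)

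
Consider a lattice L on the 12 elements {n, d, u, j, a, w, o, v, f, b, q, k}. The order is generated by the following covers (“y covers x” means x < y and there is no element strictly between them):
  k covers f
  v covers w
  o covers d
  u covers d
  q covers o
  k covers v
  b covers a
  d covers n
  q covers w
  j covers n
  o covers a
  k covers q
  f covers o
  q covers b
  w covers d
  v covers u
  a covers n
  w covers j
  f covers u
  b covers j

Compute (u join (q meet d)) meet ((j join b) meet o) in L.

q ∧ d = d
u ∨ d = u
j ∨ b = b
b ∧ o = a
u ∧ a = n

n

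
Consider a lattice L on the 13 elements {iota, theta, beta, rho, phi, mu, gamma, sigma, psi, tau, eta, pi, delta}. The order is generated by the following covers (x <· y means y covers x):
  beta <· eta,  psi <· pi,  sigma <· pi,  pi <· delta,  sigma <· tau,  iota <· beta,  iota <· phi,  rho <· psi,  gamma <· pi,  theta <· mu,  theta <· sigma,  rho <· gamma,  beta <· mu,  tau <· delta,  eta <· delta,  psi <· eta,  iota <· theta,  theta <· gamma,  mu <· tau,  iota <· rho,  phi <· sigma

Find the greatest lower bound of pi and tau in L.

sigma

Common lower bounds of {pi, tau}: iota, phi, sigma, theta.
The greatest among these is sigma.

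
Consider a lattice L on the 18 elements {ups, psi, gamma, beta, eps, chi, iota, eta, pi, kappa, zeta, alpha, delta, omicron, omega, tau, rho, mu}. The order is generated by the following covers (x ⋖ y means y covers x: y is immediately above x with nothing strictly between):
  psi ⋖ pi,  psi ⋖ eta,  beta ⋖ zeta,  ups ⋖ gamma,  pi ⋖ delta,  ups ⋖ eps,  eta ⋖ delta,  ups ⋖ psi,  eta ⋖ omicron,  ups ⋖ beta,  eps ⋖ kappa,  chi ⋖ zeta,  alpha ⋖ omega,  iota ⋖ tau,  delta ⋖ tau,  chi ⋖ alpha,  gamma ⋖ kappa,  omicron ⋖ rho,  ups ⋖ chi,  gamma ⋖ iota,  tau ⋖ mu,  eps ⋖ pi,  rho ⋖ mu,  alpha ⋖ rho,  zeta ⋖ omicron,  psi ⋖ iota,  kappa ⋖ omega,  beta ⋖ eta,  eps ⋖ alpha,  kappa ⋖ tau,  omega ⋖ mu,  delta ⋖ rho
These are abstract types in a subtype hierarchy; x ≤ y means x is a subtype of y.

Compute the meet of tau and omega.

kappa

Common lower bounds of {tau, omega}: eps, gamma, kappa, ups.
The greatest among these is kappa.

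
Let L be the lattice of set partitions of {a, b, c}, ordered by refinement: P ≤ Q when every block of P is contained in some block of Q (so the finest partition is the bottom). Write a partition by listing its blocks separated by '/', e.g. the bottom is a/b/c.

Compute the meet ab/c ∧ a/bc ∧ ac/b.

The meet (common refinement) of ab/c, a/bc, ac/b intersects blocks pairwise, giving a/b/c.

a/b/c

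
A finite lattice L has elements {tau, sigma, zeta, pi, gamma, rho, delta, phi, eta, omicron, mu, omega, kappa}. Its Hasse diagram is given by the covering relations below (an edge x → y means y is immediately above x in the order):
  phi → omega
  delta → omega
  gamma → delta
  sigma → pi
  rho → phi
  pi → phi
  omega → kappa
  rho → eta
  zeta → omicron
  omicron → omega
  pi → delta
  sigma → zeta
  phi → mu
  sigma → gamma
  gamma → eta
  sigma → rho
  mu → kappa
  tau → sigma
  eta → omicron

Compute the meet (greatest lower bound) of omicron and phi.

rho

Common lower bounds of {omicron, phi}: rho, sigma, tau.
The greatest among these is rho.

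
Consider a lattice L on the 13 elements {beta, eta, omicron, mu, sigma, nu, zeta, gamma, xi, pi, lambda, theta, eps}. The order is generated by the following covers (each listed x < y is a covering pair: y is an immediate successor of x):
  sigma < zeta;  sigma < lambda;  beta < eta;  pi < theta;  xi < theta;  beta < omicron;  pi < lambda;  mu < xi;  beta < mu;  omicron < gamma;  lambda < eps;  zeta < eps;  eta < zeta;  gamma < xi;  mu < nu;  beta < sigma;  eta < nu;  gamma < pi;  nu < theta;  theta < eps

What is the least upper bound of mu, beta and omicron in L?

xi

Common upper bounds of {mu, beta, omicron}: eps, theta, xi.
The least among these is xi.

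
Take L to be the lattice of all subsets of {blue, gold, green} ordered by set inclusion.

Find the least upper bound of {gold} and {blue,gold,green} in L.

Under ⊆, join is union: {gold} ∪ {blue,gold,green} = {blue,gold,green}.

{blue,gold,green}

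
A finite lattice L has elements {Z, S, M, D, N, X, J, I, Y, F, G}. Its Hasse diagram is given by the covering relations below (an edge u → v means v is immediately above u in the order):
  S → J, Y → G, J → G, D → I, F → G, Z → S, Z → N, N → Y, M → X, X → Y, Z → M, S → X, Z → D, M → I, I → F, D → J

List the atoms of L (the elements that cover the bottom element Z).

The atoms are exactly the elements that cover Z: D, M, N, S.

D, M, N, S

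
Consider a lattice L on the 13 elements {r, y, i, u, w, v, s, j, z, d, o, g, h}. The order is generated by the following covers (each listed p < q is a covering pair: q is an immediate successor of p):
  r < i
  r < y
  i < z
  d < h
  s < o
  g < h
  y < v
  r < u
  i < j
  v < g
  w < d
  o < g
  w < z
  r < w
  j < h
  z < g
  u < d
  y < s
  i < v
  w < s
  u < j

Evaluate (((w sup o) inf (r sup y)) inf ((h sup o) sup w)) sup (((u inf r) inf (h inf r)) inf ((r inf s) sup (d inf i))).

w ∨ o = o
r ∨ y = y
o ∧ y = y
h ∨ o = h
h ∨ w = h
y ∧ h = y
u ∧ r = r
h ∧ r = r
r ∧ r = r
r ∧ s = r
d ∧ i = r
r ∨ r = r
r ∧ r = r
y ∨ r = y

y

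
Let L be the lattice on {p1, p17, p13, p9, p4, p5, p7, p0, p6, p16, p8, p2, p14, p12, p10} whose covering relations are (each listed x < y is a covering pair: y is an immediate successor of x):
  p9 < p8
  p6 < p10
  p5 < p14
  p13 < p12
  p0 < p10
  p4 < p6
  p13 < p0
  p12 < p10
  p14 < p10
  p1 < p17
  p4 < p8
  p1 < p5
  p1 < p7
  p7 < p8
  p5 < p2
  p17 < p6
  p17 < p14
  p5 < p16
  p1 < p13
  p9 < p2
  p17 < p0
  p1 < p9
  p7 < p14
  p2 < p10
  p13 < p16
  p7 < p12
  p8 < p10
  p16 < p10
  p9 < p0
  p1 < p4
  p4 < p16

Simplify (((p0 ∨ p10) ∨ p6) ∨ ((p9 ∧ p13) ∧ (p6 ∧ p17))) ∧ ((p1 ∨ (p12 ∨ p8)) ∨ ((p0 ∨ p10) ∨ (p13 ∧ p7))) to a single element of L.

p0 ∨ p10 = p10
p10 ∨ p6 = p10
p9 ∧ p13 = p1
p6 ∧ p17 = p17
p1 ∧ p17 = p1
p10 ∨ p1 = p10
p12 ∨ p8 = p10
p1 ∨ p10 = p10
p0 ∨ p10 = p10
p13 ∧ p7 = p1
p10 ∨ p1 = p10
p10 ∨ p10 = p10
p10 ∧ p10 = p10

p10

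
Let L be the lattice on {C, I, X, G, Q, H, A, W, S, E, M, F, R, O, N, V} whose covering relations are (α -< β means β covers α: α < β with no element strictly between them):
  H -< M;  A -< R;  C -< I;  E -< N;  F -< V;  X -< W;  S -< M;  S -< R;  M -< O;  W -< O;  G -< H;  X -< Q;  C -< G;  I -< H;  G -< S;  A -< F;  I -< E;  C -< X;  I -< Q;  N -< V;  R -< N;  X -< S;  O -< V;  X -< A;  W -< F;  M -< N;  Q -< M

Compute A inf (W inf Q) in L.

X

W ∧ Q = X
A ∧ X = X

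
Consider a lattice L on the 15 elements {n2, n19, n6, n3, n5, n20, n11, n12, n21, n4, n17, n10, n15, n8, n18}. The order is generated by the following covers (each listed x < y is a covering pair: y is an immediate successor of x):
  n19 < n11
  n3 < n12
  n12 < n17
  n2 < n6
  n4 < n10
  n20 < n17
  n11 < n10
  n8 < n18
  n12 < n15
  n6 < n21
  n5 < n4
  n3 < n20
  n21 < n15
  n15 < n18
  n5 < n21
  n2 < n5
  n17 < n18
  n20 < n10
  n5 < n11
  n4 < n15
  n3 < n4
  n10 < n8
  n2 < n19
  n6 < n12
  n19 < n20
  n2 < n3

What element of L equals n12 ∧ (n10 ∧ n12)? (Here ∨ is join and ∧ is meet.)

n3

n10 ∧ n12 = n3
n12 ∧ n3 = n3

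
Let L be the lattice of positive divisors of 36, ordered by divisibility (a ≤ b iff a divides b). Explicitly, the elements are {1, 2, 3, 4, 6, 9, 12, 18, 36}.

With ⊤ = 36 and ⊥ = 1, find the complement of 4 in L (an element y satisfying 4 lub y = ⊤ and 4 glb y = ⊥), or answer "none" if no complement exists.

Need y with 4 ∨ y = 36 and 4 ∧ y = 1.
Checking each element gives: 9.

9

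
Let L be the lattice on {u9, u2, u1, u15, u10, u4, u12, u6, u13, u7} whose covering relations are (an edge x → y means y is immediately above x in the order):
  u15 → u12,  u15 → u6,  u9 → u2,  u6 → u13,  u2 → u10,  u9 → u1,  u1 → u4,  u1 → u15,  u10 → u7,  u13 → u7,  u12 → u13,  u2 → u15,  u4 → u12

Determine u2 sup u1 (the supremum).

u15

Common upper bounds of {u2, u1}: u12, u13, u15, u6, u7.
The least among these is u15.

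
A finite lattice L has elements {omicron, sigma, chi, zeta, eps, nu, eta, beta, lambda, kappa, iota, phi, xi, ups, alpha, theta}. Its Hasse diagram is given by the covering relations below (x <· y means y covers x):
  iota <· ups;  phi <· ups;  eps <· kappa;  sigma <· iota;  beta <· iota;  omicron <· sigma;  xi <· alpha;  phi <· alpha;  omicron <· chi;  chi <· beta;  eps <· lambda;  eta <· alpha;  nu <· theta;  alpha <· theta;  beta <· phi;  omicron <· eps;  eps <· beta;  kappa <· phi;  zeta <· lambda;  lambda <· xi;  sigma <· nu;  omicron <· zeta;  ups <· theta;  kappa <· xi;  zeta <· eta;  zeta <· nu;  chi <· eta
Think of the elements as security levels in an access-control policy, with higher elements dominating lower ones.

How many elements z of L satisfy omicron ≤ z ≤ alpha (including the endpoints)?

The interval [omicron, alpha] = {alpha, beta, chi, eps, eta, kappa, lambda, omicron, phi, xi, zeta}, which has 11 elements.

11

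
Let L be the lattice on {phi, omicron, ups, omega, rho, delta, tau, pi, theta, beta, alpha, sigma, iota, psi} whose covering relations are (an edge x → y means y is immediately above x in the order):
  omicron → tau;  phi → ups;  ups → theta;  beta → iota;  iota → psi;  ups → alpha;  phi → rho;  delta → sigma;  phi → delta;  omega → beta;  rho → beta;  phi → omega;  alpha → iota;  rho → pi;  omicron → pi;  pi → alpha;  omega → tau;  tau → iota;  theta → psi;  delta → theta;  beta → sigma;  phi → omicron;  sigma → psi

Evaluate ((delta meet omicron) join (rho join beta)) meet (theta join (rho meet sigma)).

delta ∧ omicron = phi
rho ∨ beta = beta
phi ∨ beta = beta
rho ∧ sigma = rho
theta ∨ rho = psi
beta ∧ psi = beta

beta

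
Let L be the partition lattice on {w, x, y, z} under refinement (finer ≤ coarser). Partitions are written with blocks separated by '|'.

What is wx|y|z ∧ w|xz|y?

w|x|y|z

The meet (common refinement) of wx|y|z and w|xz|y intersects blocks pairwise, giving w|x|y|z.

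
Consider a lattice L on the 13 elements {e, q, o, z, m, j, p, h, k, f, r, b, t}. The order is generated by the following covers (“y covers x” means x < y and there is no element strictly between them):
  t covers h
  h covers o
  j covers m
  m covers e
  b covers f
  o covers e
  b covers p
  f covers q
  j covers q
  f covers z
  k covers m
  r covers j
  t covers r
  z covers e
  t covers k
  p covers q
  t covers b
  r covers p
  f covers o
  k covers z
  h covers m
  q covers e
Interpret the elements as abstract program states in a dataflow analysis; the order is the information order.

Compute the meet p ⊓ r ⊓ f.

q

Common lower bounds of {p, r, f}: e, q.
The greatest among these is q.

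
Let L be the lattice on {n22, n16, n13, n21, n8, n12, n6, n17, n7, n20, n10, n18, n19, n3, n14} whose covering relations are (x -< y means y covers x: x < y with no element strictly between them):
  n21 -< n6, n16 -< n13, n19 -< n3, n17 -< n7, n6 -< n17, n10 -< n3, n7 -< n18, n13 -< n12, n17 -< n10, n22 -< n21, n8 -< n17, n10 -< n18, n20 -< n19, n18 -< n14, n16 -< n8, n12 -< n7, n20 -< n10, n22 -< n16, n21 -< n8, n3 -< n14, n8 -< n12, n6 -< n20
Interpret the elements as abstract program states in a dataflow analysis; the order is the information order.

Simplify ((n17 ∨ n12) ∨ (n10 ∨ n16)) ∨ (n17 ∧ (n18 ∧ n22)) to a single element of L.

n17 ∨ n12 = n7
n10 ∨ n16 = n10
n7 ∨ n10 = n18
n18 ∧ n22 = n22
n17 ∧ n22 = n22
n18 ∨ n22 = n18

n18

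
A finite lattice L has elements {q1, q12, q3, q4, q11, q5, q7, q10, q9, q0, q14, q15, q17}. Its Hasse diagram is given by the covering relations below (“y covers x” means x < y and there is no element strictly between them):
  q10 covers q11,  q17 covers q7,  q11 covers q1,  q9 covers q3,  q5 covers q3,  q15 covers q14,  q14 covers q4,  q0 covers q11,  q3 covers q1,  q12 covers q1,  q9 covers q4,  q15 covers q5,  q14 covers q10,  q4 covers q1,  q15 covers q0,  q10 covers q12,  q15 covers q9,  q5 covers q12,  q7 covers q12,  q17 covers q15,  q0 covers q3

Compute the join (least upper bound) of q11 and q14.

Common upper bounds of {q11, q14}: q14, q15, q17.
The least among these is q14.

q14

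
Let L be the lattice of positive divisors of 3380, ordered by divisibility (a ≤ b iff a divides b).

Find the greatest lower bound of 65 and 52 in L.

13

In the divisibility order, the meet is the greatest common divisor: gcd(65, 52) = 13.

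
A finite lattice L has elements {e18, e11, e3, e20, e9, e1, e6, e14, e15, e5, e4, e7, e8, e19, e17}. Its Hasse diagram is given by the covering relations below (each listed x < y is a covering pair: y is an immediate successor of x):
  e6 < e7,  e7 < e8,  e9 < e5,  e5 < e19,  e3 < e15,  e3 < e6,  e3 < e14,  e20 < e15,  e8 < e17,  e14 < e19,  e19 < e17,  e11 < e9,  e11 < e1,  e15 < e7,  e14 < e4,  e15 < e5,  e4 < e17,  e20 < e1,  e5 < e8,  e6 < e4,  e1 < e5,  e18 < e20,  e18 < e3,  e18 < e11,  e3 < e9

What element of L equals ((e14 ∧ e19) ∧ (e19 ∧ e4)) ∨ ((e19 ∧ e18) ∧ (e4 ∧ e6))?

e14

e14 ∧ e19 = e14
e19 ∧ e4 = e14
e14 ∧ e14 = e14
e19 ∧ e18 = e18
e4 ∧ e6 = e6
e18 ∧ e6 = e18
e14 ∨ e18 = e14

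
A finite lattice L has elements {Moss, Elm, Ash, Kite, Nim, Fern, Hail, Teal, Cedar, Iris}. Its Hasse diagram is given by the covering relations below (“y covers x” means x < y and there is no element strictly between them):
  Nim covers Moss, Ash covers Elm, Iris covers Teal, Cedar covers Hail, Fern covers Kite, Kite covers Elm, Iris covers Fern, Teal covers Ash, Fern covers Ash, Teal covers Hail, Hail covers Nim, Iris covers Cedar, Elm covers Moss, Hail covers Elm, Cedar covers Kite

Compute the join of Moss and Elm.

Elm

Common upper bounds of {Moss, Elm}: Ash, Cedar, Elm, Fern, Hail, Iris, Kite, Teal.
The least among these is Elm.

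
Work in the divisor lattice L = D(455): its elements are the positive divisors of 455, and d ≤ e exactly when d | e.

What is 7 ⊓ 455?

In the divisibility order, the meet is the greatest common divisor: gcd(7, 455) = 7.

7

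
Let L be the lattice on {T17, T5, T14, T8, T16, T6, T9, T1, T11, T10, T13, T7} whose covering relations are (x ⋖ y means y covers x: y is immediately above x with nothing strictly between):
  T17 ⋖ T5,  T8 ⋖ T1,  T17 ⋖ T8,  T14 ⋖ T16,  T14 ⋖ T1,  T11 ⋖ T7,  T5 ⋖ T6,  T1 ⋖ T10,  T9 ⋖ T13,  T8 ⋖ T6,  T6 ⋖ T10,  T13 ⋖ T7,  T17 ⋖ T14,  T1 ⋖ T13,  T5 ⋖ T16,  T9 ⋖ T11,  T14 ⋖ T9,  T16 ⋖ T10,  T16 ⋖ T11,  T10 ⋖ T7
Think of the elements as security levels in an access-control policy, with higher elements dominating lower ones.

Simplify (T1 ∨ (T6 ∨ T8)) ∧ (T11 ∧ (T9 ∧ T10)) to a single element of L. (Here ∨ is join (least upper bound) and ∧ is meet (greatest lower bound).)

T14

T6 ∨ T8 = T6
T1 ∨ T6 = T10
T9 ∧ T10 = T14
T11 ∧ T14 = T14
T10 ∧ T14 = T14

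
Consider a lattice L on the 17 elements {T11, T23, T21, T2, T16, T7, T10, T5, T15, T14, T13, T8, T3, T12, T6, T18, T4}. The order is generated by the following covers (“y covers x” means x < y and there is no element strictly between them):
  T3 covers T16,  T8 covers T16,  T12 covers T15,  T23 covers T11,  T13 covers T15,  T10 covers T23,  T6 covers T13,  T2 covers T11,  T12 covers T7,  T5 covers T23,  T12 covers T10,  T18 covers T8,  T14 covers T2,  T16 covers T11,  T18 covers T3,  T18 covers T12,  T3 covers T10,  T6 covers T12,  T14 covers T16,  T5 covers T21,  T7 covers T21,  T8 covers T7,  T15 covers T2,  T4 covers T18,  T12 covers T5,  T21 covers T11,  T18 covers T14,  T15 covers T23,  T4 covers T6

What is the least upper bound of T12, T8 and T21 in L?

Common upper bounds of {T12, T8, T21}: T18, T4.
The least among these is T18.

T18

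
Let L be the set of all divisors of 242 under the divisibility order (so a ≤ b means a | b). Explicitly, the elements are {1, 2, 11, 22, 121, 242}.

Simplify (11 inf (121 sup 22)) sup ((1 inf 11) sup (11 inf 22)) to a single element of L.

11

121 ∨ 22 = 242
11 ∧ 242 = 11
1 ∧ 11 = 1
11 ∧ 22 = 11
1 ∨ 11 = 11
11 ∨ 11 = 11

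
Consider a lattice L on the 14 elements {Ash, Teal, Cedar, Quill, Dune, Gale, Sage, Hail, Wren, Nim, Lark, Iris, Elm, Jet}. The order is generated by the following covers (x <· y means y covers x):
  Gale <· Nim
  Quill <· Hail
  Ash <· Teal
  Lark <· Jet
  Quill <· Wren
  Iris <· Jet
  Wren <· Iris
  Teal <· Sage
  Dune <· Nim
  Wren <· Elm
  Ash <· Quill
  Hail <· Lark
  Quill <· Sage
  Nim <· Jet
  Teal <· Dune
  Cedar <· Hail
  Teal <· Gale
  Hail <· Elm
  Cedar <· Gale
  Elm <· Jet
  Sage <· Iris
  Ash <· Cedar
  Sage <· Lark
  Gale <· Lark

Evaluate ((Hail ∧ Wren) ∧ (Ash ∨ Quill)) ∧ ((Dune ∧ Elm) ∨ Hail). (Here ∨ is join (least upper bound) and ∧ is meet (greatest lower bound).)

Hail ∧ Wren = Quill
Ash ∨ Quill = Quill
Quill ∧ Quill = Quill
Dune ∧ Elm = Ash
Ash ∨ Hail = Hail
Quill ∧ Hail = Quill

Quill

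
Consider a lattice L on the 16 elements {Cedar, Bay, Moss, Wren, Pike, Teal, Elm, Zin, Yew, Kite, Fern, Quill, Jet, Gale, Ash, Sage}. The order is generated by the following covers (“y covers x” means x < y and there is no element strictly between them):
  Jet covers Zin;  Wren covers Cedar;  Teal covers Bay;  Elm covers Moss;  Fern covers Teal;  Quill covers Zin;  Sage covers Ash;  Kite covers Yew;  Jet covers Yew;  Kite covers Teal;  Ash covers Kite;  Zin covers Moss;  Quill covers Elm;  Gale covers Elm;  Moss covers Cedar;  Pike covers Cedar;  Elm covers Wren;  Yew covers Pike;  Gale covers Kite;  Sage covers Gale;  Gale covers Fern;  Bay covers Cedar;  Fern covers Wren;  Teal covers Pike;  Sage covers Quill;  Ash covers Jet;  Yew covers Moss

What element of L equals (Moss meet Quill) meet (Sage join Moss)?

Moss

Moss ∧ Quill = Moss
Sage ∨ Moss = Sage
Moss ∧ Sage = Moss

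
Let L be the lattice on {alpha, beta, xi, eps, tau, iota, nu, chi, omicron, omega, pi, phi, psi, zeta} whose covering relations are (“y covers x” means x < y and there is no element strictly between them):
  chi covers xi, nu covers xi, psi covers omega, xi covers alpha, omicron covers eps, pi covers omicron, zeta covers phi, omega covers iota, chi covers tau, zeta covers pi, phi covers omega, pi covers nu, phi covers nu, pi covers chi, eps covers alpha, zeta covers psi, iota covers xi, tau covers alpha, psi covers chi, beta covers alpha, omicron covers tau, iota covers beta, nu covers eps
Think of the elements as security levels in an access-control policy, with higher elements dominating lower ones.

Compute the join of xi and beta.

Common upper bounds of {xi, beta}: iota, omega, phi, psi, zeta.
The least among these is iota.

iota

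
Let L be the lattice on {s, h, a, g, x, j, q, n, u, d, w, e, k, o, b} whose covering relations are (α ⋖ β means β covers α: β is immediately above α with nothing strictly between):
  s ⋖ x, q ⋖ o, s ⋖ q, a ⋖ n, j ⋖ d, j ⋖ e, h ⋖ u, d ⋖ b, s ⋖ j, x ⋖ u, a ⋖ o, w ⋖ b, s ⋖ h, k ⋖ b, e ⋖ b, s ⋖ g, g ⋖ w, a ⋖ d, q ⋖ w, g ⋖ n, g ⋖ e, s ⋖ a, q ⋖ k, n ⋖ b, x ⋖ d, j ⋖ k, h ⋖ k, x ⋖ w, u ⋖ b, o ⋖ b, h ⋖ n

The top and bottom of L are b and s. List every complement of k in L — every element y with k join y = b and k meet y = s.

Need y with k ∨ y = b and k ∧ y = s.
Checking each element gives: a, g, x.

a, g, x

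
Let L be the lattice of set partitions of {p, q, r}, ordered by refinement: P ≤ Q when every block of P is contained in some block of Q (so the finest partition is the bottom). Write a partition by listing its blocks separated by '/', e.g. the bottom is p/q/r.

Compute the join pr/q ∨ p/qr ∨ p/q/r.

Common upper bounds of {pr/q, p/qr, p/q/r}: pqr.
The least among these is pqr.

pqr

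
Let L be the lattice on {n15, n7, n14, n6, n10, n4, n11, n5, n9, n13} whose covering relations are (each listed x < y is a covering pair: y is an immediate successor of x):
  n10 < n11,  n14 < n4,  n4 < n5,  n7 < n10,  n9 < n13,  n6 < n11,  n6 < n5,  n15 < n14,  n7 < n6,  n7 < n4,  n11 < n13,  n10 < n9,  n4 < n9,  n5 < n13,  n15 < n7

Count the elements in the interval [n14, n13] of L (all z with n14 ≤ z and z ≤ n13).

5

The interval [n14, n13] = {n13, n14, n4, n5, n9}, which has 5 elements.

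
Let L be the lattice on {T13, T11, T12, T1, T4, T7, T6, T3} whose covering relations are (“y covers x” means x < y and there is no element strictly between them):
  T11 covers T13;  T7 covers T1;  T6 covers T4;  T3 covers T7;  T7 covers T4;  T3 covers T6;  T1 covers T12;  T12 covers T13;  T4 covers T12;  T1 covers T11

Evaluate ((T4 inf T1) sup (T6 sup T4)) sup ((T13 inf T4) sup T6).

T4 ∧ T1 = T12
T6 ∨ T4 = T6
T12 ∨ T6 = T6
T13 ∧ T4 = T13
T13 ∨ T6 = T6
T6 ∨ T6 = T6

T6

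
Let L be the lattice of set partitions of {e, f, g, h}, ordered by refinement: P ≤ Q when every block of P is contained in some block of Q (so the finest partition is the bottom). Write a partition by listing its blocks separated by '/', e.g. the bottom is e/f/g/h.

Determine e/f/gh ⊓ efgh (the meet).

The meet (common refinement) of e/f/gh and efgh intersects blocks pairwise, giving e/f/gh.

e/f/gh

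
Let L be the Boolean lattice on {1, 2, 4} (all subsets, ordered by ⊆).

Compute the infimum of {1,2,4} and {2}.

{2}

Under ⊆, meet is intersection: {1,2,4} ∩ {2} = {2}.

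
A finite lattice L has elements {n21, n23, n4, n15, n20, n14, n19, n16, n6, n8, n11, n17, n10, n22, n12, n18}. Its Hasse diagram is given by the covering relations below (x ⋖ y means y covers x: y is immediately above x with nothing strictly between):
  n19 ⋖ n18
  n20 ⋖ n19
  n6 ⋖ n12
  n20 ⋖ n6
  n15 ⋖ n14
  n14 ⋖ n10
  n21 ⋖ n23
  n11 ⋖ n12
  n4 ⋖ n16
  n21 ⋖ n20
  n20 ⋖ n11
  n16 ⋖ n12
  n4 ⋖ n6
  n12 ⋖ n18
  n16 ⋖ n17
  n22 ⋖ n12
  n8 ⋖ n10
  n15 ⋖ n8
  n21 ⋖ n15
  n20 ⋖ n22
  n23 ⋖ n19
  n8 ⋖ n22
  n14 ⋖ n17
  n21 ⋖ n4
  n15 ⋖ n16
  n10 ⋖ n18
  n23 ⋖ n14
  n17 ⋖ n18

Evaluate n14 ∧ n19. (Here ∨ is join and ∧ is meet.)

n23

n14 ∧ n19 = n23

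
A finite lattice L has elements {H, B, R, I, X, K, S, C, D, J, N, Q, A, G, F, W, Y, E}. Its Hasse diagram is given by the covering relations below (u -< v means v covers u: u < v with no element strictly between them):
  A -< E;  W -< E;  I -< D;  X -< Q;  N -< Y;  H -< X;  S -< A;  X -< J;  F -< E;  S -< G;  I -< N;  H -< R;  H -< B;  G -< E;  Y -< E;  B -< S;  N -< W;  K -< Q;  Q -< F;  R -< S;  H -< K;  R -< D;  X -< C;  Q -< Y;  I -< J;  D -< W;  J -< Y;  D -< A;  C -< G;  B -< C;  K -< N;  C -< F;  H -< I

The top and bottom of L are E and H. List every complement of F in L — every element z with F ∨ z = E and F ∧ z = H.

Need z with F ∨ z = E and F ∧ z = H.
Checking each element gives: D, I, R.

D, I, R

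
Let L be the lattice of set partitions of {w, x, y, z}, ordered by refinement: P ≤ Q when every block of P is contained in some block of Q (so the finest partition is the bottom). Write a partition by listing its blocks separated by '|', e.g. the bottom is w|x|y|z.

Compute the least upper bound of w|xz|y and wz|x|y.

wxz|y

The join of w|xz|y and wz|x|y merges any blocks that overlap across the partitions, giving wxz|y.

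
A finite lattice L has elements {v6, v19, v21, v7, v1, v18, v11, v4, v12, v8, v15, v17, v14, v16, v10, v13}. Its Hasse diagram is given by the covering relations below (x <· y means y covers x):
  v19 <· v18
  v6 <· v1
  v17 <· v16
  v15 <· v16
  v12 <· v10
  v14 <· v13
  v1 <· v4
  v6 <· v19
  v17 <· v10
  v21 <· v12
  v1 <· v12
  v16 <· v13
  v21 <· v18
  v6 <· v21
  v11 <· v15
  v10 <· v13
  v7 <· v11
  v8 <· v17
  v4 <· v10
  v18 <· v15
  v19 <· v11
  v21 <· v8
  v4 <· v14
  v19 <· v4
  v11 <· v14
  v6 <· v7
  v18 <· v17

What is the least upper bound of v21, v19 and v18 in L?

v18

Common upper bounds of {v21, v19, v18}: v10, v13, v15, v16, v17, v18.
The least among these is v18.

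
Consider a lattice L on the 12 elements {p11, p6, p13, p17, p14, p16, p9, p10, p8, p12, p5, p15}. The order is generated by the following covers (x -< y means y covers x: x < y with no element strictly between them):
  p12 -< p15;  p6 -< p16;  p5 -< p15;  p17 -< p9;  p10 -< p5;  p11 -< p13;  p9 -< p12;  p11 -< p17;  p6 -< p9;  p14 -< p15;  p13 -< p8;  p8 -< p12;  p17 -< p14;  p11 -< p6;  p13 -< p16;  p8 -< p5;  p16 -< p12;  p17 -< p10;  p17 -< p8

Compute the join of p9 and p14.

p15

Common upper bounds of {p9, p14}: p15.
The least among these is p15.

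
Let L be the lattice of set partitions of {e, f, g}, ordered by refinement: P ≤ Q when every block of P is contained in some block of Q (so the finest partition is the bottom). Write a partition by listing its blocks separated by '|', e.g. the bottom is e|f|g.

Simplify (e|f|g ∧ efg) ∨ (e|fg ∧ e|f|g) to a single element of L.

e|f|g ∧ efg = e|f|g
e|fg ∧ e|f|g = e|f|g
e|f|g ∨ e|f|g = e|f|g

e|f|g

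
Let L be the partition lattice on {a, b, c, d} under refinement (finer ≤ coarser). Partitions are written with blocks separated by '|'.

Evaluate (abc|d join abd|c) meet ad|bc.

abc|d ∨ abd|c = abcd
abcd ∧ ad|bc = ad|bc

ad|bc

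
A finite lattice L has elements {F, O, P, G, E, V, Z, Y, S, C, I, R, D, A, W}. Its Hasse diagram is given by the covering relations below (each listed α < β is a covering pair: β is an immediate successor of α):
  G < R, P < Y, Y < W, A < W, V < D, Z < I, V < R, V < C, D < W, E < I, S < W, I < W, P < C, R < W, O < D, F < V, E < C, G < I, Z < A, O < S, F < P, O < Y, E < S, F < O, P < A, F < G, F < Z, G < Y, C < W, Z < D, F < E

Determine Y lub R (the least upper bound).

W

Common upper bounds of {Y, R}: W.
The least among these is W.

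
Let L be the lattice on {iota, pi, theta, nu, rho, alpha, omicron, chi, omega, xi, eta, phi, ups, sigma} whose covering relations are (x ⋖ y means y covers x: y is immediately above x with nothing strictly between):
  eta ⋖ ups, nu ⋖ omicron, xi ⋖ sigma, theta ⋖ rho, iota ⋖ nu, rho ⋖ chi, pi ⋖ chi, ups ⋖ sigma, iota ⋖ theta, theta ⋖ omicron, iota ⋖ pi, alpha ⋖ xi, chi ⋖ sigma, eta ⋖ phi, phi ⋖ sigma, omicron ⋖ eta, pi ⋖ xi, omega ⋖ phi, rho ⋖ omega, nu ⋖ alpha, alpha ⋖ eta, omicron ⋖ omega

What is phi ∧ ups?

Common lower bounds of {phi, ups}: alpha, eta, iota, nu, omicron, theta.
The greatest among these is eta.

eta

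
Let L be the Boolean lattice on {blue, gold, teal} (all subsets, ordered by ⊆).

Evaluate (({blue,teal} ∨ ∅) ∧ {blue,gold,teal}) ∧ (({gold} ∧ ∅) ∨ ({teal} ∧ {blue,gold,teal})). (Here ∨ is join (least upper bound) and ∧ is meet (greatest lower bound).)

{blue,teal} ∨ ∅ = {blue,teal}
{blue,teal} ∧ {blue,gold,teal} = {blue,teal}
{gold} ∧ ∅ = ∅
{teal} ∧ {blue,gold,teal} = {teal}
∅ ∨ {teal} = {teal}
{blue,teal} ∧ {teal} = {teal}

{teal}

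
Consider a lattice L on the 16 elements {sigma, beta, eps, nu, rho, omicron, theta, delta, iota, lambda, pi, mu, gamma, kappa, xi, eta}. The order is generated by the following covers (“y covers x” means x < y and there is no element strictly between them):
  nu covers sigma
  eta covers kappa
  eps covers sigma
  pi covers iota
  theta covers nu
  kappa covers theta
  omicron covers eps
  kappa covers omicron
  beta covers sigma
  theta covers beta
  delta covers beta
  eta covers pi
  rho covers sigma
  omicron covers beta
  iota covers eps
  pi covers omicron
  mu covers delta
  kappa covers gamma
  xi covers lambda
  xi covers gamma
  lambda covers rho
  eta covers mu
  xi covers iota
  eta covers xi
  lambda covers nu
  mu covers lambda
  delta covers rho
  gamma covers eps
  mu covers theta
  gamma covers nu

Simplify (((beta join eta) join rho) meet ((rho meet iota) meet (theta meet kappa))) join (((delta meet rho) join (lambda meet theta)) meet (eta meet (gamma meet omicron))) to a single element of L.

beta ∨ eta = eta
eta ∨ rho = eta
rho ∧ iota = sigma
theta ∧ kappa = theta
sigma ∧ theta = sigma
eta ∧ sigma = sigma
delta ∧ rho = rho
lambda ∧ theta = nu
rho ∨ nu = lambda
gamma ∧ omicron = eps
eta ∧ eps = eps
lambda ∧ eps = sigma
sigma ∨ sigma = sigma

sigma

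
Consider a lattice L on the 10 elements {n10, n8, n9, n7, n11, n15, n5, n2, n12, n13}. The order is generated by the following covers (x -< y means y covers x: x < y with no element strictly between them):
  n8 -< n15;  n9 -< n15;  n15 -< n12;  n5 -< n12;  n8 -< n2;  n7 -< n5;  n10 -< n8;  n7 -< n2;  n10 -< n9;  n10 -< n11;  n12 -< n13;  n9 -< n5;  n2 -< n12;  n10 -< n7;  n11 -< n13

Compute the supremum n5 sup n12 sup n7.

n12

Common upper bounds of {n5, n12, n7}: n12, n13.
The least among these is n12.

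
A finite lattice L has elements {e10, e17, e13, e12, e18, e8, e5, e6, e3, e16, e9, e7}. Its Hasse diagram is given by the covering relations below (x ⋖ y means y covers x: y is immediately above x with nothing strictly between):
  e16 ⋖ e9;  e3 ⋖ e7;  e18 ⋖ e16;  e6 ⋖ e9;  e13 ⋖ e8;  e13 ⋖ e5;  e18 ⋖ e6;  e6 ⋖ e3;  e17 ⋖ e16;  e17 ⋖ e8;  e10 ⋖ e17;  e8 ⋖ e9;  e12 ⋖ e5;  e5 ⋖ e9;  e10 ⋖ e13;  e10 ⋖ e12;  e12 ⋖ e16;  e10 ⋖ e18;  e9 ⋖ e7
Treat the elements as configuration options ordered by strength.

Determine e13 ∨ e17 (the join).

e8

Common upper bounds of {e13, e17}: e7, e8, e9.
The least among these is e8.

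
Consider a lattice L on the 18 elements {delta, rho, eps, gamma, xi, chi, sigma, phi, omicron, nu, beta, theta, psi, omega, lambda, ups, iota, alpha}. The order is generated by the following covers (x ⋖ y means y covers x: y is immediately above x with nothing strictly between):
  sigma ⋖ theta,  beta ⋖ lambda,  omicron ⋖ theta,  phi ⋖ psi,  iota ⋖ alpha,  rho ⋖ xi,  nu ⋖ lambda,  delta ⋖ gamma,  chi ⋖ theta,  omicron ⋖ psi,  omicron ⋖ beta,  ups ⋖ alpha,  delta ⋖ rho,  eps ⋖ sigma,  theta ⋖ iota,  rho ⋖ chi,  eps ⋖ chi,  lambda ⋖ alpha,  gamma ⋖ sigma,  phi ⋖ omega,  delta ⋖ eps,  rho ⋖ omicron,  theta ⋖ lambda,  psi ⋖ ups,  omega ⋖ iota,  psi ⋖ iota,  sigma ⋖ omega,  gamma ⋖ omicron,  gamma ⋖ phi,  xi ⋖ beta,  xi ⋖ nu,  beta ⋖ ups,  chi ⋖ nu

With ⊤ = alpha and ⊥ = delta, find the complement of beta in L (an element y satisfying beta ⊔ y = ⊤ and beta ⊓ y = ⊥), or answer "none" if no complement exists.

For every candidate y, either beta ∨ y ≠ alpha or beta ∧ y ≠ delta; no complement exists.

none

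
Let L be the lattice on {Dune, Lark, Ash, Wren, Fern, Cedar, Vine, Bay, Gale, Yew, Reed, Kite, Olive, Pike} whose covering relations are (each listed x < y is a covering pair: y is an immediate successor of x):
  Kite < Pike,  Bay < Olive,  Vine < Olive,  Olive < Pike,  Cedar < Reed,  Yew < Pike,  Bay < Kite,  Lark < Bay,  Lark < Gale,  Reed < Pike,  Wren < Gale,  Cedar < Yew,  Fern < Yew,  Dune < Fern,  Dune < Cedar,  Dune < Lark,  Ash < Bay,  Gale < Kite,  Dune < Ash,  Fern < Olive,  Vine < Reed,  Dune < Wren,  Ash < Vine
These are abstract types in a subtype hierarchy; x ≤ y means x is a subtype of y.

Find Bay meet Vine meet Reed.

Common lower bounds of {Bay, Vine, Reed}: Ash, Dune.
The greatest among these is Ash.

Ash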